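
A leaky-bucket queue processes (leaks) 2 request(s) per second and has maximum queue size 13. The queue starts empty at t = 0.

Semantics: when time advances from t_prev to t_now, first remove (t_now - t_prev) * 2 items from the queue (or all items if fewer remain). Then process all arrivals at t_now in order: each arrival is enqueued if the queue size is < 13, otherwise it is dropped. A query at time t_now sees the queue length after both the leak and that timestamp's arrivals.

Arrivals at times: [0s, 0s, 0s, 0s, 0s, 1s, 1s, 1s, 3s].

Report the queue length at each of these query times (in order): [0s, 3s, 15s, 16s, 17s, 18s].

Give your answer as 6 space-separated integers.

Answer: 5 3 0 0 0 0

Derivation:
Queue lengths at query times:
  query t=0s: backlog = 5
  query t=3s: backlog = 3
  query t=15s: backlog = 0
  query t=16s: backlog = 0
  query t=17s: backlog = 0
  query t=18s: backlog = 0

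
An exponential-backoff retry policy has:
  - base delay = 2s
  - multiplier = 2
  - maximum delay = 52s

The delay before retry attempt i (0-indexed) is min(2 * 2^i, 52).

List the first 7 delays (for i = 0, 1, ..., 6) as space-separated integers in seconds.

Computing each delay:
  i=0: min(2*2^0, 52) = 2
  i=1: min(2*2^1, 52) = 4
  i=2: min(2*2^2, 52) = 8
  i=3: min(2*2^3, 52) = 16
  i=4: min(2*2^4, 52) = 32
  i=5: min(2*2^5, 52) = 52
  i=6: min(2*2^6, 52) = 52

Answer: 2 4 8 16 32 52 52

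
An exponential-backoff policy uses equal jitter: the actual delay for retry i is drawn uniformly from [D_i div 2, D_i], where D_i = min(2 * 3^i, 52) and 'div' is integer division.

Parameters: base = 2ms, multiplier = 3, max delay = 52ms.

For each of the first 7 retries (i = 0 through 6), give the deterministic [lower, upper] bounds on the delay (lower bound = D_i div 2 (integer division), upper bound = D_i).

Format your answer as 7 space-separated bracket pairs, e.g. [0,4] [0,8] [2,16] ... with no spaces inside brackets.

Answer: [1,2] [3,6] [9,18] [26,52] [26,52] [26,52] [26,52]

Derivation:
Computing bounds per retry:
  i=0: D_i=min(2*3^0,52)=2, bounds=[1,2]
  i=1: D_i=min(2*3^1,52)=6, bounds=[3,6]
  i=2: D_i=min(2*3^2,52)=18, bounds=[9,18]
  i=3: D_i=min(2*3^3,52)=52, bounds=[26,52]
  i=4: D_i=min(2*3^4,52)=52, bounds=[26,52]
  i=5: D_i=min(2*3^5,52)=52, bounds=[26,52]
  i=6: D_i=min(2*3^6,52)=52, bounds=[26,52]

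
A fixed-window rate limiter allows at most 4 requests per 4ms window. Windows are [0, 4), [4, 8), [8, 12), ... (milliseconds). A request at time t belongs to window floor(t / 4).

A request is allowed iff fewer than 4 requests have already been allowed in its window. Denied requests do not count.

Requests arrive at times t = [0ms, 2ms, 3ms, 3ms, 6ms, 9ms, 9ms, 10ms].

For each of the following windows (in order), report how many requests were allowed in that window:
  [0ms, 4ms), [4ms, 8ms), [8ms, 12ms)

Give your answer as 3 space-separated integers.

Answer: 4 1 3

Derivation:
Processing requests:
  req#1 t=0ms (window 0): ALLOW
  req#2 t=2ms (window 0): ALLOW
  req#3 t=3ms (window 0): ALLOW
  req#4 t=3ms (window 0): ALLOW
  req#5 t=6ms (window 1): ALLOW
  req#6 t=9ms (window 2): ALLOW
  req#7 t=9ms (window 2): ALLOW
  req#8 t=10ms (window 2): ALLOW

Allowed counts by window: 4 1 3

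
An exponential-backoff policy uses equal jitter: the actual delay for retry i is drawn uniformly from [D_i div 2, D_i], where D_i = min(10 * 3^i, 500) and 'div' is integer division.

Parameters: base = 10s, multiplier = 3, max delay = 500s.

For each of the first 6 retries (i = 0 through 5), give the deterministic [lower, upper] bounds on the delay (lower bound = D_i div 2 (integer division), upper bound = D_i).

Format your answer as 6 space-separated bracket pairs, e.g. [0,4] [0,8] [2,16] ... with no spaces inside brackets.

Answer: [5,10] [15,30] [45,90] [135,270] [250,500] [250,500]

Derivation:
Computing bounds per retry:
  i=0: D_i=min(10*3^0,500)=10, bounds=[5,10]
  i=1: D_i=min(10*3^1,500)=30, bounds=[15,30]
  i=2: D_i=min(10*3^2,500)=90, bounds=[45,90]
  i=3: D_i=min(10*3^3,500)=270, bounds=[135,270]
  i=4: D_i=min(10*3^4,500)=500, bounds=[250,500]
  i=5: D_i=min(10*3^5,500)=500, bounds=[250,500]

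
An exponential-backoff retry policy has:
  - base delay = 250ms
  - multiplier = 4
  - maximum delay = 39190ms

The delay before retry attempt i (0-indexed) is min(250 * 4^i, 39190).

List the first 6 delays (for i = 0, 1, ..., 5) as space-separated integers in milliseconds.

Computing each delay:
  i=0: min(250*4^0, 39190) = 250
  i=1: min(250*4^1, 39190) = 1000
  i=2: min(250*4^2, 39190) = 4000
  i=3: min(250*4^3, 39190) = 16000
  i=4: min(250*4^4, 39190) = 39190
  i=5: min(250*4^5, 39190) = 39190

Answer: 250 1000 4000 16000 39190 39190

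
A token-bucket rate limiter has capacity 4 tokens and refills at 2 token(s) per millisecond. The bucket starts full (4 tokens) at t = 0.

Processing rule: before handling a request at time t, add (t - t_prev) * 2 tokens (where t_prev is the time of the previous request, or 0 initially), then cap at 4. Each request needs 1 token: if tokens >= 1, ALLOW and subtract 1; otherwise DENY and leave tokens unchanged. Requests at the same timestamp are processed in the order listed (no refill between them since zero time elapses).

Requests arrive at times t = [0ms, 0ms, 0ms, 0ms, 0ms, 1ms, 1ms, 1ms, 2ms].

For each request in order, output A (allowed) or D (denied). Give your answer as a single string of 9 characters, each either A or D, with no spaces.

Simulating step by step:
  req#1 t=0ms: ALLOW
  req#2 t=0ms: ALLOW
  req#3 t=0ms: ALLOW
  req#4 t=0ms: ALLOW
  req#5 t=0ms: DENY
  req#6 t=1ms: ALLOW
  req#7 t=1ms: ALLOW
  req#8 t=1ms: DENY
  req#9 t=2ms: ALLOW

Answer: AAAADAADA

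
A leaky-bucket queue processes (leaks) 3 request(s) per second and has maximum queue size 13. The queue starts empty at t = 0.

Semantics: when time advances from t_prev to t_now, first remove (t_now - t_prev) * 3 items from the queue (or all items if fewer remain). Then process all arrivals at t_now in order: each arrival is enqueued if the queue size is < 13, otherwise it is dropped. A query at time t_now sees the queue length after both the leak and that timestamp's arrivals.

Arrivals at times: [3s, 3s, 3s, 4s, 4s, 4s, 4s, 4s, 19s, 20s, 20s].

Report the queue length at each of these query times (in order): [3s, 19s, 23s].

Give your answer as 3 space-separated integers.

Queue lengths at query times:
  query t=3s: backlog = 3
  query t=19s: backlog = 1
  query t=23s: backlog = 0

Answer: 3 1 0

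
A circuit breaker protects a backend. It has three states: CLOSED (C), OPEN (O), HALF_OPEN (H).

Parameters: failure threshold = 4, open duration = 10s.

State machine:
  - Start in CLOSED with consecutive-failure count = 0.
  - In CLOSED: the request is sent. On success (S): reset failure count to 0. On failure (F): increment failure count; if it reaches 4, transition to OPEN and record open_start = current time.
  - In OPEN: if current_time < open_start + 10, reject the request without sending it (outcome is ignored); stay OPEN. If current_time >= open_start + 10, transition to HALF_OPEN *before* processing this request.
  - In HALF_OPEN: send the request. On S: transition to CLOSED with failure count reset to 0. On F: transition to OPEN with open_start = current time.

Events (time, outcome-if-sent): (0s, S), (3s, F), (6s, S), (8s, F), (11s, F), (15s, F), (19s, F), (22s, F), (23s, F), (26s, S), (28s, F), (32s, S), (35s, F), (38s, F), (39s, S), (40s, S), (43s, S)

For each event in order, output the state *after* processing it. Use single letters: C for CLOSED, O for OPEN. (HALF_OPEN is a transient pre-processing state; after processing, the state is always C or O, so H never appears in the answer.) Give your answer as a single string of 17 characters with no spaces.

Answer: CCCCCCOOOOOCCCCCC

Derivation:
State after each event:
  event#1 t=0s outcome=S: state=CLOSED
  event#2 t=3s outcome=F: state=CLOSED
  event#3 t=6s outcome=S: state=CLOSED
  event#4 t=8s outcome=F: state=CLOSED
  event#5 t=11s outcome=F: state=CLOSED
  event#6 t=15s outcome=F: state=CLOSED
  event#7 t=19s outcome=F: state=OPEN
  event#8 t=22s outcome=F: state=OPEN
  event#9 t=23s outcome=F: state=OPEN
  event#10 t=26s outcome=S: state=OPEN
  event#11 t=28s outcome=F: state=OPEN
  event#12 t=32s outcome=S: state=CLOSED
  event#13 t=35s outcome=F: state=CLOSED
  event#14 t=38s outcome=F: state=CLOSED
  event#15 t=39s outcome=S: state=CLOSED
  event#16 t=40s outcome=S: state=CLOSED
  event#17 t=43s outcome=S: state=CLOSED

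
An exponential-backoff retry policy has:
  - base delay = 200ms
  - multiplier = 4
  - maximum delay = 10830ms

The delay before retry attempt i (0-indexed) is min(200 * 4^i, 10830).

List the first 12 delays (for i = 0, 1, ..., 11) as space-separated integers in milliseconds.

Answer: 200 800 3200 10830 10830 10830 10830 10830 10830 10830 10830 10830

Derivation:
Computing each delay:
  i=0: min(200*4^0, 10830) = 200
  i=1: min(200*4^1, 10830) = 800
  i=2: min(200*4^2, 10830) = 3200
  i=3: min(200*4^3, 10830) = 10830
  i=4: min(200*4^4, 10830) = 10830
  i=5: min(200*4^5, 10830) = 10830
  i=6: min(200*4^6, 10830) = 10830
  i=7: min(200*4^7, 10830) = 10830
  i=8: min(200*4^8, 10830) = 10830
  i=9: min(200*4^9, 10830) = 10830
  i=10: min(200*4^10, 10830) = 10830
  i=11: min(200*4^11, 10830) = 10830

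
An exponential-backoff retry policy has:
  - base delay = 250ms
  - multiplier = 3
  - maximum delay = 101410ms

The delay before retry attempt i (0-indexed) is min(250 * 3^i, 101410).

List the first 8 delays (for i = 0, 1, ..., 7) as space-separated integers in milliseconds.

Computing each delay:
  i=0: min(250*3^0, 101410) = 250
  i=1: min(250*3^1, 101410) = 750
  i=2: min(250*3^2, 101410) = 2250
  i=3: min(250*3^3, 101410) = 6750
  i=4: min(250*3^4, 101410) = 20250
  i=5: min(250*3^5, 101410) = 60750
  i=6: min(250*3^6, 101410) = 101410
  i=7: min(250*3^7, 101410) = 101410

Answer: 250 750 2250 6750 20250 60750 101410 101410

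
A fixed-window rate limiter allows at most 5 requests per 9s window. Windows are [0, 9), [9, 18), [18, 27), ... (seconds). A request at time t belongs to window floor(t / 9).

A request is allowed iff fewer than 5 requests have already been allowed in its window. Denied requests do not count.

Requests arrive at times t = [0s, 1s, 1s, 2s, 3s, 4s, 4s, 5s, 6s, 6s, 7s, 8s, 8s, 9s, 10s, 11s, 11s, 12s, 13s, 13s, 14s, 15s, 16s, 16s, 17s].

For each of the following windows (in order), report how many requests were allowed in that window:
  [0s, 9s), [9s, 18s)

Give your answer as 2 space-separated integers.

Processing requests:
  req#1 t=0s (window 0): ALLOW
  req#2 t=1s (window 0): ALLOW
  req#3 t=1s (window 0): ALLOW
  req#4 t=2s (window 0): ALLOW
  req#5 t=3s (window 0): ALLOW
  req#6 t=4s (window 0): DENY
  req#7 t=4s (window 0): DENY
  req#8 t=5s (window 0): DENY
  req#9 t=6s (window 0): DENY
  req#10 t=6s (window 0): DENY
  req#11 t=7s (window 0): DENY
  req#12 t=8s (window 0): DENY
  req#13 t=8s (window 0): DENY
  req#14 t=9s (window 1): ALLOW
  req#15 t=10s (window 1): ALLOW
  req#16 t=11s (window 1): ALLOW
  req#17 t=11s (window 1): ALLOW
  req#18 t=12s (window 1): ALLOW
  req#19 t=13s (window 1): DENY
  req#20 t=13s (window 1): DENY
  req#21 t=14s (window 1): DENY
  req#22 t=15s (window 1): DENY
  req#23 t=16s (window 1): DENY
  req#24 t=16s (window 1): DENY
  req#25 t=17s (window 1): DENY

Allowed counts by window: 5 5

Answer: 5 5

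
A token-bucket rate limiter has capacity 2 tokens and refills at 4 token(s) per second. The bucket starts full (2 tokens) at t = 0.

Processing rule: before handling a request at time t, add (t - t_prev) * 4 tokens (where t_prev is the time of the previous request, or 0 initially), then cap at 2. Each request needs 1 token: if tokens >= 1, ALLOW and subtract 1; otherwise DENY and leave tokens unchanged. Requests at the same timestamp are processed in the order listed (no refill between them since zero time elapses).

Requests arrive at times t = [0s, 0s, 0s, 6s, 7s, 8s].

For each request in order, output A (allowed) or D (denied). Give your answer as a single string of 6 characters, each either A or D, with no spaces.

Simulating step by step:
  req#1 t=0s: ALLOW
  req#2 t=0s: ALLOW
  req#3 t=0s: DENY
  req#4 t=6s: ALLOW
  req#5 t=7s: ALLOW
  req#6 t=8s: ALLOW

Answer: AADAAA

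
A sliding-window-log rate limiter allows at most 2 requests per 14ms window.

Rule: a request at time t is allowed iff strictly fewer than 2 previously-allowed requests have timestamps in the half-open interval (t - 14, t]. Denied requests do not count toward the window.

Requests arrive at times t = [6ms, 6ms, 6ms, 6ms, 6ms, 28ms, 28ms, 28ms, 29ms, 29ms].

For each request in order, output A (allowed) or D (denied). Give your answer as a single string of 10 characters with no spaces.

Answer: AADDDAADDD

Derivation:
Tracking allowed requests in the window:
  req#1 t=6ms: ALLOW
  req#2 t=6ms: ALLOW
  req#3 t=6ms: DENY
  req#4 t=6ms: DENY
  req#5 t=6ms: DENY
  req#6 t=28ms: ALLOW
  req#7 t=28ms: ALLOW
  req#8 t=28ms: DENY
  req#9 t=29ms: DENY
  req#10 t=29ms: DENY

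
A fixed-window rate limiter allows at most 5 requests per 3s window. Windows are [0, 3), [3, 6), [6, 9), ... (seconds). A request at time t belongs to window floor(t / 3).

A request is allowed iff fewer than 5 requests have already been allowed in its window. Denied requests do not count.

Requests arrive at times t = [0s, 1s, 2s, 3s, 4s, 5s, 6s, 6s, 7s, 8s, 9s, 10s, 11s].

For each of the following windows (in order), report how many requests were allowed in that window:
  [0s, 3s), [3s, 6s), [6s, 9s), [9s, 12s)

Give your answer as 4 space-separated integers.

Answer: 3 3 4 3

Derivation:
Processing requests:
  req#1 t=0s (window 0): ALLOW
  req#2 t=1s (window 0): ALLOW
  req#3 t=2s (window 0): ALLOW
  req#4 t=3s (window 1): ALLOW
  req#5 t=4s (window 1): ALLOW
  req#6 t=5s (window 1): ALLOW
  req#7 t=6s (window 2): ALLOW
  req#8 t=6s (window 2): ALLOW
  req#9 t=7s (window 2): ALLOW
  req#10 t=8s (window 2): ALLOW
  req#11 t=9s (window 3): ALLOW
  req#12 t=10s (window 3): ALLOW
  req#13 t=11s (window 3): ALLOW

Allowed counts by window: 3 3 4 3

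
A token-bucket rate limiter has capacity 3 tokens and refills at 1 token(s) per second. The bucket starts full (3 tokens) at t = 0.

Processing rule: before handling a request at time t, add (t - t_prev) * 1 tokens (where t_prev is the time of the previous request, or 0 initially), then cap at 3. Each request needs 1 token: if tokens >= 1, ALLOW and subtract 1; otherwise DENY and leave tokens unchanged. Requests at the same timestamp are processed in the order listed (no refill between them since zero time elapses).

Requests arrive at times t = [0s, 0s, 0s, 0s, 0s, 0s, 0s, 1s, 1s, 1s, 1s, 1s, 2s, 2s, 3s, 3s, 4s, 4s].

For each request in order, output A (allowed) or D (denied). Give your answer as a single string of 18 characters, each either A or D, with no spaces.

Answer: AAADDDDADDDDADADAD

Derivation:
Simulating step by step:
  req#1 t=0s: ALLOW
  req#2 t=0s: ALLOW
  req#3 t=0s: ALLOW
  req#4 t=0s: DENY
  req#5 t=0s: DENY
  req#6 t=0s: DENY
  req#7 t=0s: DENY
  req#8 t=1s: ALLOW
  req#9 t=1s: DENY
  req#10 t=1s: DENY
  req#11 t=1s: DENY
  req#12 t=1s: DENY
  req#13 t=2s: ALLOW
  req#14 t=2s: DENY
  req#15 t=3s: ALLOW
  req#16 t=3s: DENY
  req#17 t=4s: ALLOW
  req#18 t=4s: DENY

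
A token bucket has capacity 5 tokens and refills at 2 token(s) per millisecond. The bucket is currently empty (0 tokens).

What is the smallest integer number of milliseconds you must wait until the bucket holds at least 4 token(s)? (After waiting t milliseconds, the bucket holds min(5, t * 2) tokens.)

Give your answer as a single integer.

Answer: 2

Derivation:
Need t * 2 >= 4, so t >= 4/2.
Smallest integer t = ceil(4/2) = 2.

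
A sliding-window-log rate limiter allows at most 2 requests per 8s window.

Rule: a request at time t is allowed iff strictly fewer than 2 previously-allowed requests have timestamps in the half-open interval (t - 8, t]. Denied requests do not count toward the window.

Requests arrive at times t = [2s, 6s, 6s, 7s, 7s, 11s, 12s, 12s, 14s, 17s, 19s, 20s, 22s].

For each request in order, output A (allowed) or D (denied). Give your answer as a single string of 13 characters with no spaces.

Answer: AADDDADDADADA

Derivation:
Tracking allowed requests in the window:
  req#1 t=2s: ALLOW
  req#2 t=6s: ALLOW
  req#3 t=6s: DENY
  req#4 t=7s: DENY
  req#5 t=7s: DENY
  req#6 t=11s: ALLOW
  req#7 t=12s: DENY
  req#8 t=12s: DENY
  req#9 t=14s: ALLOW
  req#10 t=17s: DENY
  req#11 t=19s: ALLOW
  req#12 t=20s: DENY
  req#13 t=22s: ALLOW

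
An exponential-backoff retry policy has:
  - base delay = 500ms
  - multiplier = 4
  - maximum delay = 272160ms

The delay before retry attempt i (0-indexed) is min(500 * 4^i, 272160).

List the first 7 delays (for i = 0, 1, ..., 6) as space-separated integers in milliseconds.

Answer: 500 2000 8000 32000 128000 272160 272160

Derivation:
Computing each delay:
  i=0: min(500*4^0, 272160) = 500
  i=1: min(500*4^1, 272160) = 2000
  i=2: min(500*4^2, 272160) = 8000
  i=3: min(500*4^3, 272160) = 32000
  i=4: min(500*4^4, 272160) = 128000
  i=5: min(500*4^5, 272160) = 272160
  i=6: min(500*4^6, 272160) = 272160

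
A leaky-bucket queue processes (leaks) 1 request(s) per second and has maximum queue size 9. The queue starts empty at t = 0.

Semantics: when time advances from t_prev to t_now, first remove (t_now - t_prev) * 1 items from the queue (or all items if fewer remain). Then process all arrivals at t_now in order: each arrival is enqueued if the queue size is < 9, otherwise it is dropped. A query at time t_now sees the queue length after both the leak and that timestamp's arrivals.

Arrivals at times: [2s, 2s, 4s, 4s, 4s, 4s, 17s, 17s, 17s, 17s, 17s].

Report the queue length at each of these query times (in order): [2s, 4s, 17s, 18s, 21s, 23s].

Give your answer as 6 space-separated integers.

Answer: 2 4 5 4 1 0

Derivation:
Queue lengths at query times:
  query t=2s: backlog = 2
  query t=4s: backlog = 4
  query t=17s: backlog = 5
  query t=18s: backlog = 4
  query t=21s: backlog = 1
  query t=23s: backlog = 0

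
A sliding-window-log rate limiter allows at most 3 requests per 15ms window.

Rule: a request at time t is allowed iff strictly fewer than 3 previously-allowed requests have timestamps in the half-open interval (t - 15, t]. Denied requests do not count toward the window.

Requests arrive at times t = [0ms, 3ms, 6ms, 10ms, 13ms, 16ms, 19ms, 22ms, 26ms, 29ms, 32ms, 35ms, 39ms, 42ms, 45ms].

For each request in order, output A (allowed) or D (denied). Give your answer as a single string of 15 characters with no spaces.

Answer: AAADDAAADDAAADD

Derivation:
Tracking allowed requests in the window:
  req#1 t=0ms: ALLOW
  req#2 t=3ms: ALLOW
  req#3 t=6ms: ALLOW
  req#4 t=10ms: DENY
  req#5 t=13ms: DENY
  req#6 t=16ms: ALLOW
  req#7 t=19ms: ALLOW
  req#8 t=22ms: ALLOW
  req#9 t=26ms: DENY
  req#10 t=29ms: DENY
  req#11 t=32ms: ALLOW
  req#12 t=35ms: ALLOW
  req#13 t=39ms: ALLOW
  req#14 t=42ms: DENY
  req#15 t=45ms: DENY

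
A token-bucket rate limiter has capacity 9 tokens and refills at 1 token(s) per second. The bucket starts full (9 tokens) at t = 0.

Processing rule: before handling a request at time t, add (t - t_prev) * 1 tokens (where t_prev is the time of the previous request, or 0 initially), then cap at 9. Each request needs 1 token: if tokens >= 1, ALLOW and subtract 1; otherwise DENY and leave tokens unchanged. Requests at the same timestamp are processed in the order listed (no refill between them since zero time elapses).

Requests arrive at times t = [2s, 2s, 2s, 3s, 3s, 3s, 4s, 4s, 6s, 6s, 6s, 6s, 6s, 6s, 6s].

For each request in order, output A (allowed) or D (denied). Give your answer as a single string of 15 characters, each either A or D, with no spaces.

Simulating step by step:
  req#1 t=2s: ALLOW
  req#2 t=2s: ALLOW
  req#3 t=2s: ALLOW
  req#4 t=3s: ALLOW
  req#5 t=3s: ALLOW
  req#6 t=3s: ALLOW
  req#7 t=4s: ALLOW
  req#8 t=4s: ALLOW
  req#9 t=6s: ALLOW
  req#10 t=6s: ALLOW
  req#11 t=6s: ALLOW
  req#12 t=6s: ALLOW
  req#13 t=6s: ALLOW
  req#14 t=6s: DENY
  req#15 t=6s: DENY

Answer: AAAAAAAAAAAAADD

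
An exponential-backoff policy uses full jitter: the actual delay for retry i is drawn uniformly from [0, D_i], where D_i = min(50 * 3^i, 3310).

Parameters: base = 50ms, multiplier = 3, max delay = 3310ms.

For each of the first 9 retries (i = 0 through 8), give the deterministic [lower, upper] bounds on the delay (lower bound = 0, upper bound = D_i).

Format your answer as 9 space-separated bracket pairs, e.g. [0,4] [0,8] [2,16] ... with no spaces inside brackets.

Computing bounds per retry:
  i=0: D_i=min(50*3^0,3310)=50, bounds=[0,50]
  i=1: D_i=min(50*3^1,3310)=150, bounds=[0,150]
  i=2: D_i=min(50*3^2,3310)=450, bounds=[0,450]
  i=3: D_i=min(50*3^3,3310)=1350, bounds=[0,1350]
  i=4: D_i=min(50*3^4,3310)=3310, bounds=[0,3310]
  i=5: D_i=min(50*3^5,3310)=3310, bounds=[0,3310]
  i=6: D_i=min(50*3^6,3310)=3310, bounds=[0,3310]
  i=7: D_i=min(50*3^7,3310)=3310, bounds=[0,3310]
  i=8: D_i=min(50*3^8,3310)=3310, bounds=[0,3310]

Answer: [0,50] [0,150] [0,450] [0,1350] [0,3310] [0,3310] [0,3310] [0,3310] [0,3310]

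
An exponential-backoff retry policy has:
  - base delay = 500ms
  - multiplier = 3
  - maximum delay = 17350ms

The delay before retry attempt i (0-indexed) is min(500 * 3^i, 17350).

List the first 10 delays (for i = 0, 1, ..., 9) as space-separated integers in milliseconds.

Answer: 500 1500 4500 13500 17350 17350 17350 17350 17350 17350

Derivation:
Computing each delay:
  i=0: min(500*3^0, 17350) = 500
  i=1: min(500*3^1, 17350) = 1500
  i=2: min(500*3^2, 17350) = 4500
  i=3: min(500*3^3, 17350) = 13500
  i=4: min(500*3^4, 17350) = 17350
  i=5: min(500*3^5, 17350) = 17350
  i=6: min(500*3^6, 17350) = 17350
  i=7: min(500*3^7, 17350) = 17350
  i=8: min(500*3^8, 17350) = 17350
  i=9: min(500*3^9, 17350) = 17350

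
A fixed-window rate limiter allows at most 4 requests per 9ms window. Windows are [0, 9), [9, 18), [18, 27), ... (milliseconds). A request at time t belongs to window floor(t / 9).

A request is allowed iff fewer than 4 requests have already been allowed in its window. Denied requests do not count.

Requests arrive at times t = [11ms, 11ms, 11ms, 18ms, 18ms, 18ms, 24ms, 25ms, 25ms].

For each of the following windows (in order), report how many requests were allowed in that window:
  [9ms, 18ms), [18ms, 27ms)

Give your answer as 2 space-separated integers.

Answer: 3 4

Derivation:
Processing requests:
  req#1 t=11ms (window 1): ALLOW
  req#2 t=11ms (window 1): ALLOW
  req#3 t=11ms (window 1): ALLOW
  req#4 t=18ms (window 2): ALLOW
  req#5 t=18ms (window 2): ALLOW
  req#6 t=18ms (window 2): ALLOW
  req#7 t=24ms (window 2): ALLOW
  req#8 t=25ms (window 2): DENY
  req#9 t=25ms (window 2): DENY

Allowed counts by window: 3 4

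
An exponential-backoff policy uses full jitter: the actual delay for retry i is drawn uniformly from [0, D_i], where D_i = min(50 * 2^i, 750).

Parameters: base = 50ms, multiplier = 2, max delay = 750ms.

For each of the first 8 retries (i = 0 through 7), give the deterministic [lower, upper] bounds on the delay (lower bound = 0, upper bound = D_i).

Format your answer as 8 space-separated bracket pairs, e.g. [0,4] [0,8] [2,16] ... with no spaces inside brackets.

Answer: [0,50] [0,100] [0,200] [0,400] [0,750] [0,750] [0,750] [0,750]

Derivation:
Computing bounds per retry:
  i=0: D_i=min(50*2^0,750)=50, bounds=[0,50]
  i=1: D_i=min(50*2^1,750)=100, bounds=[0,100]
  i=2: D_i=min(50*2^2,750)=200, bounds=[0,200]
  i=3: D_i=min(50*2^3,750)=400, bounds=[0,400]
  i=4: D_i=min(50*2^4,750)=750, bounds=[0,750]
  i=5: D_i=min(50*2^5,750)=750, bounds=[0,750]
  i=6: D_i=min(50*2^6,750)=750, bounds=[0,750]
  i=7: D_i=min(50*2^7,750)=750, bounds=[0,750]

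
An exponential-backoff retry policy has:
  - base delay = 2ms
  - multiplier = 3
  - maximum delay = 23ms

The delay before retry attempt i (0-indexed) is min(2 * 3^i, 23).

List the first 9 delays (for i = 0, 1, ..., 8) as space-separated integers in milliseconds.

Answer: 2 6 18 23 23 23 23 23 23

Derivation:
Computing each delay:
  i=0: min(2*3^0, 23) = 2
  i=1: min(2*3^1, 23) = 6
  i=2: min(2*3^2, 23) = 18
  i=3: min(2*3^3, 23) = 23
  i=4: min(2*3^4, 23) = 23
  i=5: min(2*3^5, 23) = 23
  i=6: min(2*3^6, 23) = 23
  i=7: min(2*3^7, 23) = 23
  i=8: min(2*3^8, 23) = 23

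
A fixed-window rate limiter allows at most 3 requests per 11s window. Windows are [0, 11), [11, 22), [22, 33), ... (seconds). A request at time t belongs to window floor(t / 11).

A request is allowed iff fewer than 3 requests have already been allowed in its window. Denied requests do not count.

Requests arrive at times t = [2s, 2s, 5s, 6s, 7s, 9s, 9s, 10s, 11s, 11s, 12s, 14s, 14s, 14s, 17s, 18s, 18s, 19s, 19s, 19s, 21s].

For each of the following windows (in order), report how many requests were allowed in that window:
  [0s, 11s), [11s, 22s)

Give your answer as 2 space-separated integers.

Answer: 3 3

Derivation:
Processing requests:
  req#1 t=2s (window 0): ALLOW
  req#2 t=2s (window 0): ALLOW
  req#3 t=5s (window 0): ALLOW
  req#4 t=6s (window 0): DENY
  req#5 t=7s (window 0): DENY
  req#6 t=9s (window 0): DENY
  req#7 t=9s (window 0): DENY
  req#8 t=10s (window 0): DENY
  req#9 t=11s (window 1): ALLOW
  req#10 t=11s (window 1): ALLOW
  req#11 t=12s (window 1): ALLOW
  req#12 t=14s (window 1): DENY
  req#13 t=14s (window 1): DENY
  req#14 t=14s (window 1): DENY
  req#15 t=17s (window 1): DENY
  req#16 t=18s (window 1): DENY
  req#17 t=18s (window 1): DENY
  req#18 t=19s (window 1): DENY
  req#19 t=19s (window 1): DENY
  req#20 t=19s (window 1): DENY
  req#21 t=21s (window 1): DENY

Allowed counts by window: 3 3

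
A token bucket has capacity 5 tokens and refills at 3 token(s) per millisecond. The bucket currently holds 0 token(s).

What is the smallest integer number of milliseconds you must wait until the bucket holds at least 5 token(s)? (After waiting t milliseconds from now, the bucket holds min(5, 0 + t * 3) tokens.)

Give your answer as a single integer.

Answer: 2

Derivation:
Need 0 + t * 3 >= 5, so t >= 5/3.
Smallest integer t = ceil(5/3) = 2.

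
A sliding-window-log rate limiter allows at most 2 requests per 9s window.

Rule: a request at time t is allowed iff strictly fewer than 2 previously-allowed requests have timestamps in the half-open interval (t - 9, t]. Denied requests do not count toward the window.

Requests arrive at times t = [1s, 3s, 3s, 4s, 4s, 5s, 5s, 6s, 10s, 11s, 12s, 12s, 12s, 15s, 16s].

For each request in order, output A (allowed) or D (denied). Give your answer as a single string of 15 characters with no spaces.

Answer: AADDDDDDADADDDD

Derivation:
Tracking allowed requests in the window:
  req#1 t=1s: ALLOW
  req#2 t=3s: ALLOW
  req#3 t=3s: DENY
  req#4 t=4s: DENY
  req#5 t=4s: DENY
  req#6 t=5s: DENY
  req#7 t=5s: DENY
  req#8 t=6s: DENY
  req#9 t=10s: ALLOW
  req#10 t=11s: DENY
  req#11 t=12s: ALLOW
  req#12 t=12s: DENY
  req#13 t=12s: DENY
  req#14 t=15s: DENY
  req#15 t=16s: DENY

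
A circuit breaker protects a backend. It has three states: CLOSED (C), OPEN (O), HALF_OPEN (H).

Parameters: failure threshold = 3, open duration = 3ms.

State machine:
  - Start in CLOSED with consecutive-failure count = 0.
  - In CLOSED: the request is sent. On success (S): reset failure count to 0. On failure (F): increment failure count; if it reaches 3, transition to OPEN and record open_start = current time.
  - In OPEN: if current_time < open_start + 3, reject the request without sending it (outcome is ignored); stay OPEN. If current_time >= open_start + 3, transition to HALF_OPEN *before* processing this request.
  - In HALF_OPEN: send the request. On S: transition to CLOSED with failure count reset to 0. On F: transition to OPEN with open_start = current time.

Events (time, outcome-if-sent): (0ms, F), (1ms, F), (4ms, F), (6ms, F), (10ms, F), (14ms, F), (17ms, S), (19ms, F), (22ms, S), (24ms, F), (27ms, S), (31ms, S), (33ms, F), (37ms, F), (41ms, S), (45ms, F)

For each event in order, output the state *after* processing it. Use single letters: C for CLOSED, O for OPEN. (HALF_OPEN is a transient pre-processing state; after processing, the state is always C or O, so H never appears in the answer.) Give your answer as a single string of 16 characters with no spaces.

Answer: CCOOOOCCCCCCCCCC

Derivation:
State after each event:
  event#1 t=0ms outcome=F: state=CLOSED
  event#2 t=1ms outcome=F: state=CLOSED
  event#3 t=4ms outcome=F: state=OPEN
  event#4 t=6ms outcome=F: state=OPEN
  event#5 t=10ms outcome=F: state=OPEN
  event#6 t=14ms outcome=F: state=OPEN
  event#7 t=17ms outcome=S: state=CLOSED
  event#8 t=19ms outcome=F: state=CLOSED
  event#9 t=22ms outcome=S: state=CLOSED
  event#10 t=24ms outcome=F: state=CLOSED
  event#11 t=27ms outcome=S: state=CLOSED
  event#12 t=31ms outcome=S: state=CLOSED
  event#13 t=33ms outcome=F: state=CLOSED
  event#14 t=37ms outcome=F: state=CLOSED
  event#15 t=41ms outcome=S: state=CLOSED
  event#16 t=45ms outcome=F: state=CLOSED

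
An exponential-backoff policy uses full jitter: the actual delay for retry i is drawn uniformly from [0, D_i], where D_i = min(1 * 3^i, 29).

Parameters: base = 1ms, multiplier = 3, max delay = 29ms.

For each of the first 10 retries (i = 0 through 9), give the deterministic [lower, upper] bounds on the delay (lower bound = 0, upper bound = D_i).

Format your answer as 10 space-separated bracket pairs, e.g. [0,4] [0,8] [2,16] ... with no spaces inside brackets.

Answer: [0,1] [0,3] [0,9] [0,27] [0,29] [0,29] [0,29] [0,29] [0,29] [0,29]

Derivation:
Computing bounds per retry:
  i=0: D_i=min(1*3^0,29)=1, bounds=[0,1]
  i=1: D_i=min(1*3^1,29)=3, bounds=[0,3]
  i=2: D_i=min(1*3^2,29)=9, bounds=[0,9]
  i=3: D_i=min(1*3^3,29)=27, bounds=[0,27]
  i=4: D_i=min(1*3^4,29)=29, bounds=[0,29]
  i=5: D_i=min(1*3^5,29)=29, bounds=[0,29]
  i=6: D_i=min(1*3^6,29)=29, bounds=[0,29]
  i=7: D_i=min(1*3^7,29)=29, bounds=[0,29]
  i=8: D_i=min(1*3^8,29)=29, bounds=[0,29]
  i=9: D_i=min(1*3^9,29)=29, bounds=[0,29]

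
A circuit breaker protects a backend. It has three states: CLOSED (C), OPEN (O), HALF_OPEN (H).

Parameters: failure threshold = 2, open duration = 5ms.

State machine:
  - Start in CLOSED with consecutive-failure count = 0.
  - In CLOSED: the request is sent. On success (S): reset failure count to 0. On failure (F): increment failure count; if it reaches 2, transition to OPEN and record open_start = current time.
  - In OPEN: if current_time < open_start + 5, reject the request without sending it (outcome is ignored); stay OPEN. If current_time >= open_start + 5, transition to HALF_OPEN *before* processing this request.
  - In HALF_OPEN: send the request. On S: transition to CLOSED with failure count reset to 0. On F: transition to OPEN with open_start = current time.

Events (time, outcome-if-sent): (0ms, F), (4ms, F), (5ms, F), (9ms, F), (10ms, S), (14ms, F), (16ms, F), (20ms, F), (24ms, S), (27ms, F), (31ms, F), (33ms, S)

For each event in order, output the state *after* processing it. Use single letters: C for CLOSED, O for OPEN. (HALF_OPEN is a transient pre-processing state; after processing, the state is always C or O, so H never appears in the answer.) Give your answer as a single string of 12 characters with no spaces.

Answer: COOOOOOOOOOC

Derivation:
State after each event:
  event#1 t=0ms outcome=F: state=CLOSED
  event#2 t=4ms outcome=F: state=OPEN
  event#3 t=5ms outcome=F: state=OPEN
  event#4 t=9ms outcome=F: state=OPEN
  event#5 t=10ms outcome=S: state=OPEN
  event#6 t=14ms outcome=F: state=OPEN
  event#7 t=16ms outcome=F: state=OPEN
  event#8 t=20ms outcome=F: state=OPEN
  event#9 t=24ms outcome=S: state=OPEN
  event#10 t=27ms outcome=F: state=OPEN
  event#11 t=31ms outcome=F: state=OPEN
  event#12 t=33ms outcome=S: state=CLOSED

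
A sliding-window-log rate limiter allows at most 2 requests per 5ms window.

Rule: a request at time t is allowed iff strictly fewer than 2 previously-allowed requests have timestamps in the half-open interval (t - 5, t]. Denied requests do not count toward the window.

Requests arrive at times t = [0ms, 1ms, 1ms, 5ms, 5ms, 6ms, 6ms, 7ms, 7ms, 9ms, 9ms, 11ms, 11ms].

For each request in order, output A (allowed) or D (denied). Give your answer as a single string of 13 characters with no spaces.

Answer: AADADADDDDDAA

Derivation:
Tracking allowed requests in the window:
  req#1 t=0ms: ALLOW
  req#2 t=1ms: ALLOW
  req#3 t=1ms: DENY
  req#4 t=5ms: ALLOW
  req#5 t=5ms: DENY
  req#6 t=6ms: ALLOW
  req#7 t=6ms: DENY
  req#8 t=7ms: DENY
  req#9 t=7ms: DENY
  req#10 t=9ms: DENY
  req#11 t=9ms: DENY
  req#12 t=11ms: ALLOW
  req#13 t=11ms: ALLOW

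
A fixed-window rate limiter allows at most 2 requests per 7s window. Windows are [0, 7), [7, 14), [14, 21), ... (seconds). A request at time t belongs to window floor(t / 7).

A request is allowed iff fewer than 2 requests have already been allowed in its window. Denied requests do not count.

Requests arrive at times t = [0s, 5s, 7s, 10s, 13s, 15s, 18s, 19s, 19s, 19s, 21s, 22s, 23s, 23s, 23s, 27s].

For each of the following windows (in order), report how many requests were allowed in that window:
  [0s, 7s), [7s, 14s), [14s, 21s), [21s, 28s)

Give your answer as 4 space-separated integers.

Processing requests:
  req#1 t=0s (window 0): ALLOW
  req#2 t=5s (window 0): ALLOW
  req#3 t=7s (window 1): ALLOW
  req#4 t=10s (window 1): ALLOW
  req#5 t=13s (window 1): DENY
  req#6 t=15s (window 2): ALLOW
  req#7 t=18s (window 2): ALLOW
  req#8 t=19s (window 2): DENY
  req#9 t=19s (window 2): DENY
  req#10 t=19s (window 2): DENY
  req#11 t=21s (window 3): ALLOW
  req#12 t=22s (window 3): ALLOW
  req#13 t=23s (window 3): DENY
  req#14 t=23s (window 3): DENY
  req#15 t=23s (window 3): DENY
  req#16 t=27s (window 3): DENY

Allowed counts by window: 2 2 2 2

Answer: 2 2 2 2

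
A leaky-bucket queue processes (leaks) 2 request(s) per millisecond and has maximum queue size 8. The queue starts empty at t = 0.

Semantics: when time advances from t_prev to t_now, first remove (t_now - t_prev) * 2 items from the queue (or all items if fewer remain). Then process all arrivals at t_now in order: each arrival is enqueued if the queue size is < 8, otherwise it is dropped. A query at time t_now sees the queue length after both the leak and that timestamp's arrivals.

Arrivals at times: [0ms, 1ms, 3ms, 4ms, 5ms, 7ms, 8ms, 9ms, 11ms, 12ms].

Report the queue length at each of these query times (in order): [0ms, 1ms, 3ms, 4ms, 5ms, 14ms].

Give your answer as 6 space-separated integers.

Answer: 1 1 1 1 1 0

Derivation:
Queue lengths at query times:
  query t=0ms: backlog = 1
  query t=1ms: backlog = 1
  query t=3ms: backlog = 1
  query t=4ms: backlog = 1
  query t=5ms: backlog = 1
  query t=14ms: backlog = 0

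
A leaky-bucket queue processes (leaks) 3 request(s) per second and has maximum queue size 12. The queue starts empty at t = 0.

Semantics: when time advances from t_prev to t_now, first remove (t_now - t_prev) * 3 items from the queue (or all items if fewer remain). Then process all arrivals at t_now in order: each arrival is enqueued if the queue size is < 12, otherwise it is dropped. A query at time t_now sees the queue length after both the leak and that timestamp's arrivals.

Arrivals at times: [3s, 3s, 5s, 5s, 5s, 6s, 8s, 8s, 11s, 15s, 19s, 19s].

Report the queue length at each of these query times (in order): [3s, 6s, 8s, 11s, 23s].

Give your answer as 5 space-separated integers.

Queue lengths at query times:
  query t=3s: backlog = 2
  query t=6s: backlog = 1
  query t=8s: backlog = 2
  query t=11s: backlog = 1
  query t=23s: backlog = 0

Answer: 2 1 2 1 0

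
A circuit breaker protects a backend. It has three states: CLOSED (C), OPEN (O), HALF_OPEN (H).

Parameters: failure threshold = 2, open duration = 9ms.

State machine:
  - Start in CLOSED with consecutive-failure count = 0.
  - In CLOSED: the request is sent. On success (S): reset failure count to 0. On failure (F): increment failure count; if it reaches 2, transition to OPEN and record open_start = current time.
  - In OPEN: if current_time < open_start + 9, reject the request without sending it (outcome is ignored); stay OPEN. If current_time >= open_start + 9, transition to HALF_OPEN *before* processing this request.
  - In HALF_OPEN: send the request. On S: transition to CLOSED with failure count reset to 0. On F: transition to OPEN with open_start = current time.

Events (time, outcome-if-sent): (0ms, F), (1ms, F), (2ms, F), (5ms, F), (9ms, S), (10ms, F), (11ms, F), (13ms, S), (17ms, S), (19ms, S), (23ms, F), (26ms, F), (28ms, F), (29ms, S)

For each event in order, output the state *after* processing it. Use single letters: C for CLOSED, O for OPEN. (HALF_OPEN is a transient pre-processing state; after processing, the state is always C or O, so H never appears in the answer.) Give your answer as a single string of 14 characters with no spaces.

State after each event:
  event#1 t=0ms outcome=F: state=CLOSED
  event#2 t=1ms outcome=F: state=OPEN
  event#3 t=2ms outcome=F: state=OPEN
  event#4 t=5ms outcome=F: state=OPEN
  event#5 t=9ms outcome=S: state=OPEN
  event#6 t=10ms outcome=F: state=OPEN
  event#7 t=11ms outcome=F: state=OPEN
  event#8 t=13ms outcome=S: state=OPEN
  event#9 t=17ms outcome=S: state=OPEN
  event#10 t=19ms outcome=S: state=CLOSED
  event#11 t=23ms outcome=F: state=CLOSED
  event#12 t=26ms outcome=F: state=OPEN
  event#13 t=28ms outcome=F: state=OPEN
  event#14 t=29ms outcome=S: state=OPEN

Answer: COOOOOOOOCCOOO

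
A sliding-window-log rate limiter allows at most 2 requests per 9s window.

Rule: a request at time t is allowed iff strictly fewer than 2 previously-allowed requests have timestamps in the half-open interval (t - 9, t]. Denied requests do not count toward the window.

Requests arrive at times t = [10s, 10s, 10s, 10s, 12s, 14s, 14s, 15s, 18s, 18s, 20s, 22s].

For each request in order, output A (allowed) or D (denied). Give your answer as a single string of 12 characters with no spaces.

Tracking allowed requests in the window:
  req#1 t=10s: ALLOW
  req#2 t=10s: ALLOW
  req#3 t=10s: DENY
  req#4 t=10s: DENY
  req#5 t=12s: DENY
  req#6 t=14s: DENY
  req#7 t=14s: DENY
  req#8 t=15s: DENY
  req#9 t=18s: DENY
  req#10 t=18s: DENY
  req#11 t=20s: ALLOW
  req#12 t=22s: ALLOW

Answer: AADDDDDDDDAA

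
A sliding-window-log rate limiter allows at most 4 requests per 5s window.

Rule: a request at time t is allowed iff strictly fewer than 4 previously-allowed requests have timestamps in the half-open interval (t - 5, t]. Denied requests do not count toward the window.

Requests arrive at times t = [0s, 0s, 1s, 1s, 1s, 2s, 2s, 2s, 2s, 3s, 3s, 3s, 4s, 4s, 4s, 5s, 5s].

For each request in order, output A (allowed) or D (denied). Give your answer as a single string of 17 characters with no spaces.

Tracking allowed requests in the window:
  req#1 t=0s: ALLOW
  req#2 t=0s: ALLOW
  req#3 t=1s: ALLOW
  req#4 t=1s: ALLOW
  req#5 t=1s: DENY
  req#6 t=2s: DENY
  req#7 t=2s: DENY
  req#8 t=2s: DENY
  req#9 t=2s: DENY
  req#10 t=3s: DENY
  req#11 t=3s: DENY
  req#12 t=3s: DENY
  req#13 t=4s: DENY
  req#14 t=4s: DENY
  req#15 t=4s: DENY
  req#16 t=5s: ALLOW
  req#17 t=5s: ALLOW

Answer: AAAADDDDDDDDDDDAA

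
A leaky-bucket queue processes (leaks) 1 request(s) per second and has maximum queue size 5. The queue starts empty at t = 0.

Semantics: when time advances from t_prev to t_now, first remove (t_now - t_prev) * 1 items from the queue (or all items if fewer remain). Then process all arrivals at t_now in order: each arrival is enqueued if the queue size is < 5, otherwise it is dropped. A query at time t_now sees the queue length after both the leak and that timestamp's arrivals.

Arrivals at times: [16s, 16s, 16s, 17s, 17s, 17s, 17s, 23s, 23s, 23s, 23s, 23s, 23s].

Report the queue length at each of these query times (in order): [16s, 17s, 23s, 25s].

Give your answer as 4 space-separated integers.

Queue lengths at query times:
  query t=16s: backlog = 3
  query t=17s: backlog = 5
  query t=23s: backlog = 5
  query t=25s: backlog = 3

Answer: 3 5 5 3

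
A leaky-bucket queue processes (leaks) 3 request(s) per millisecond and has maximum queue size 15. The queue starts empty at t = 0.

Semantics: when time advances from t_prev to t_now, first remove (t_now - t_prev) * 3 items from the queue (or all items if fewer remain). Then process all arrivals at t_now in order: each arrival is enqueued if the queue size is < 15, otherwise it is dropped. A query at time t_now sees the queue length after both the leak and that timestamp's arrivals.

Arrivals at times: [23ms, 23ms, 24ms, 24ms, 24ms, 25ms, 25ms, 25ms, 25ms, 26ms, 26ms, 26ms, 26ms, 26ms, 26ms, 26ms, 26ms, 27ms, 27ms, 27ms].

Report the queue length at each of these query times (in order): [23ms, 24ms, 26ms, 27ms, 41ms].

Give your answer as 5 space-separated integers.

Queue lengths at query times:
  query t=23ms: backlog = 2
  query t=24ms: backlog = 3
  query t=26ms: backlog = 9
  query t=27ms: backlog = 9
  query t=41ms: backlog = 0

Answer: 2 3 9 9 0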